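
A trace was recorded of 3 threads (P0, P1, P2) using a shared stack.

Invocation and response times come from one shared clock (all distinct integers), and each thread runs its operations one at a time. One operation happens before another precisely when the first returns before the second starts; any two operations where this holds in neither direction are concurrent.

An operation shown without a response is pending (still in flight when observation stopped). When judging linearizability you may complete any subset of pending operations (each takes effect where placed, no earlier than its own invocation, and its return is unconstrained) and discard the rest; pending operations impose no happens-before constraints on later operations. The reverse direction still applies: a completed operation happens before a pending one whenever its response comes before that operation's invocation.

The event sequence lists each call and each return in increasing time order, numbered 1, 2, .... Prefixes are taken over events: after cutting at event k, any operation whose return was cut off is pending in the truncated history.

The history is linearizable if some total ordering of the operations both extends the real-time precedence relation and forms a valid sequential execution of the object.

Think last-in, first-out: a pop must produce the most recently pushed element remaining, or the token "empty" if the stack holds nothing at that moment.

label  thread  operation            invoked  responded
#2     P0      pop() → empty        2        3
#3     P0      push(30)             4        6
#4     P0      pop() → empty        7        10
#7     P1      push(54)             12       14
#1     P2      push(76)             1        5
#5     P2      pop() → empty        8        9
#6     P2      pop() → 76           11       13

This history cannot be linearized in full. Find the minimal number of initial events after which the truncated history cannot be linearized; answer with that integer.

events 1..8 are still linearizable — one witness is #2, #1, #3:
after step 1 (#2 pop() → empty): stack <>
after step 2 (#1 push(76)): stack <76>
after step 3 (#3 push(30)): stack <76,30>
with event 9 included (#5 responding at time 9), all real-time-consistent orders fail
include/drop combinations of the 1 pending operation (#4) were all tried; none helps
for example #1, #2, #3, #5 (pending dropped) fails at step 2: #2 pop() → empty is not legal there
for example #2, #1, #3, #5 (pending dropped) fails at step 4: #5 pop() → empty is not legal there

9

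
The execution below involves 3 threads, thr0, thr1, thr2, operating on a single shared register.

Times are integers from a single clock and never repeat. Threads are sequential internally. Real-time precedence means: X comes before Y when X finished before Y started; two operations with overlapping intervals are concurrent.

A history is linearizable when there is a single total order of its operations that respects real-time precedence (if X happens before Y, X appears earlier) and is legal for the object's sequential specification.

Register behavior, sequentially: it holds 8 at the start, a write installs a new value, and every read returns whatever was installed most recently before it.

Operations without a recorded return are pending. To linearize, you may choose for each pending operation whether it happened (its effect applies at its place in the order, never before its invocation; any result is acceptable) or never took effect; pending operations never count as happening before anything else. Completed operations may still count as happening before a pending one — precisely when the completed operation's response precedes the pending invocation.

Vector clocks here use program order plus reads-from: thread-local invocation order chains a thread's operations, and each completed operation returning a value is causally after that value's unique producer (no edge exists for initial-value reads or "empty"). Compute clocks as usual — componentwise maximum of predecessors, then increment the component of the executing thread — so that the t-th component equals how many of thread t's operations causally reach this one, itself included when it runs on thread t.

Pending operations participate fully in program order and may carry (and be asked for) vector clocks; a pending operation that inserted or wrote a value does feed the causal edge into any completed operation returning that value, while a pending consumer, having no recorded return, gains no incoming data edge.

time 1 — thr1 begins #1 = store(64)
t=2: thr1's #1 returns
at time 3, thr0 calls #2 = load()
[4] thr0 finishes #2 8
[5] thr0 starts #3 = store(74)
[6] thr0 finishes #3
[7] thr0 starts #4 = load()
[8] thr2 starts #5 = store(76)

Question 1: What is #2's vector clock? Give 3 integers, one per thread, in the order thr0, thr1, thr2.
(1, 0, 0)

#5 (invocation 8): nothing precedes it; thr2's component alone gives (0, 0, 1)
#1 (invocation 1): nothing precedes it; thr1's component alone gives (0, 1, 0)
#2 (invocation 3): nothing precedes it; thr0's component alone gives (1, 0, 0)
#3 (invocation 5): componentwise max over VC(#2)=(1, 0, 0), +1 at thr0, giving (2, 0, 0)
#4 (invocation 7): componentwise max over VC(#3)=(2, 0, 0), +1 at thr0, giving (3, 0, 0)
target: VC(#2) = (1, 0, 0)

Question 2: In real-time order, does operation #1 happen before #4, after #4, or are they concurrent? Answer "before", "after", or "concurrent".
before

#1 spans [1,2], #4 spans [7,…)
resp(#1)=2 < inv(#4)=7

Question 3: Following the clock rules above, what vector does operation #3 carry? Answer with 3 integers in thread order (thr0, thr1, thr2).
(2, 0, 0)

#5, invoked 8, has no incoming edges; only thr2's bump applies → (0, 0, 1)
#1, invoked 1, has no incoming edges; only thr1's bump applies → (0, 1, 0)
#2, invoked 3, has no incoming edges; only thr0's bump applies → (1, 0, 0)
VC(#3, invoked at 5): max of VC(#2)=(1, 0, 0), then +1 on thread thr0 → (2, 0, 0)
VC(#4, invoked at 7): max of VC(#3)=(2, 0, 0), then +1 on thread thr0 → (3, 0, 0)
target: VC(#3) = (2, 0, 0)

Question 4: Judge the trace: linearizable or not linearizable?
not linearizable

already the first 4 events (up to #2's response at time 4) admit no linearization; the first 3 still do
a single order respects real time; the 2 completed register operations fail replay along it
e.g. #1, #2: illegal at step 2, since #2 load() → 8 cannot apply there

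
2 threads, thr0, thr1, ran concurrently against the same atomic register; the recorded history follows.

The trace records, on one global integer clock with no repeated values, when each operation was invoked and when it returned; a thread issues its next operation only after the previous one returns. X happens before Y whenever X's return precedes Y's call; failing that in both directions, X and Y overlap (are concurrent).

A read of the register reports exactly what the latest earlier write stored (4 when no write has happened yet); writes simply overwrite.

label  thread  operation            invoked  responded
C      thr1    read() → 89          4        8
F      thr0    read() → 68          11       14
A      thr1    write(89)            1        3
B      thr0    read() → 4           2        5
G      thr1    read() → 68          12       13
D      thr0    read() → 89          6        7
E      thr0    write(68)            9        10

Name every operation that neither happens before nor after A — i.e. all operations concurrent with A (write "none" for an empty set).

B

A spans [1,3]; an op avoiding the whole window 1..3 is ordered, any other is concurrent
B [2,5]: concurrent
C [4,8]: after
D [6,7]: after
E [9,10]: after
F [11,14]: after
G [12,13]: after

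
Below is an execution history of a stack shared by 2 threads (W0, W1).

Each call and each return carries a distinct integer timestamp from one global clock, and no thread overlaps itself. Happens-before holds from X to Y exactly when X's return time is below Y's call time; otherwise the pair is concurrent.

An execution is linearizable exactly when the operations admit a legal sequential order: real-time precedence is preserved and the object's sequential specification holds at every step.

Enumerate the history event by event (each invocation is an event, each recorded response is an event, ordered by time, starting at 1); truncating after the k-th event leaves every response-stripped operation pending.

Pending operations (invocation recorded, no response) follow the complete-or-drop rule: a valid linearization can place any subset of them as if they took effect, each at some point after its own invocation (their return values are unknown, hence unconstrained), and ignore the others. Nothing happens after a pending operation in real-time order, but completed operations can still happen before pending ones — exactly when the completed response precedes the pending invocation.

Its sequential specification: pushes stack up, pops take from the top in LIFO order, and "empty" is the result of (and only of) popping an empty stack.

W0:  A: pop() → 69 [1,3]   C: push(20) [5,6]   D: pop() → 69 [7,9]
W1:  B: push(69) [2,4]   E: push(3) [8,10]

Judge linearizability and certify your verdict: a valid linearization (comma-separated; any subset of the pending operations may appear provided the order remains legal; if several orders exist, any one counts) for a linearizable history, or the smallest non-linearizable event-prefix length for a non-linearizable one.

already the first 9 events (up to D's response at time 9) admit no linearization; the first 8 still do
2 orders of the 4 completed stack ops respect real time; none is legal
including or dropping the 1 pending operation (E) in any combination fails
take A, B, C, D (pending dropped): step 1 already fails, because A pop() → 69 cannot occur there
take B, A, C, D (pending dropped): step 4 already fails, because D pop() → 69 cannot occur there

not linearizable — minimal violating prefix: 9 events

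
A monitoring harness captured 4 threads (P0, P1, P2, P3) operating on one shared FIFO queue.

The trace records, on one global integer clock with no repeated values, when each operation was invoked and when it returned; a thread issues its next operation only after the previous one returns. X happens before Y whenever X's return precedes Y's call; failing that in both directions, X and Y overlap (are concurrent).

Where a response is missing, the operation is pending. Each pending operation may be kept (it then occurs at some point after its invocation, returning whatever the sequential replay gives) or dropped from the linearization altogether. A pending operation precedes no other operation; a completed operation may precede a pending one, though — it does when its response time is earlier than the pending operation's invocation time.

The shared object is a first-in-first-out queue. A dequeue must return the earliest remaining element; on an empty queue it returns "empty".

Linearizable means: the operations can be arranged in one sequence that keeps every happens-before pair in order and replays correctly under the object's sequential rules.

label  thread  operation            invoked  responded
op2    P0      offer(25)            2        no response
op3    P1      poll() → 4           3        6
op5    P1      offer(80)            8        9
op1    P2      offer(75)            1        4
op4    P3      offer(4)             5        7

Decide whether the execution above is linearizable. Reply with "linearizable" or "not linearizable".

not linearizable

prefix check: 1..5 passes, 1..6 fails once op3's time-6 response joins
all 2 real-time-respecting orders fail — 2 completed FIFO queue operations, no legal replay
completion choices over the 2 pending operations (op2, op4) were checked; none helps
for example op1, op3 (pending dropped) fails at step 2: op3 poll() → 4 is not legal there
for example op3, op1 (pending dropped) fails at step 1: op3 poll() → 4 is not legal there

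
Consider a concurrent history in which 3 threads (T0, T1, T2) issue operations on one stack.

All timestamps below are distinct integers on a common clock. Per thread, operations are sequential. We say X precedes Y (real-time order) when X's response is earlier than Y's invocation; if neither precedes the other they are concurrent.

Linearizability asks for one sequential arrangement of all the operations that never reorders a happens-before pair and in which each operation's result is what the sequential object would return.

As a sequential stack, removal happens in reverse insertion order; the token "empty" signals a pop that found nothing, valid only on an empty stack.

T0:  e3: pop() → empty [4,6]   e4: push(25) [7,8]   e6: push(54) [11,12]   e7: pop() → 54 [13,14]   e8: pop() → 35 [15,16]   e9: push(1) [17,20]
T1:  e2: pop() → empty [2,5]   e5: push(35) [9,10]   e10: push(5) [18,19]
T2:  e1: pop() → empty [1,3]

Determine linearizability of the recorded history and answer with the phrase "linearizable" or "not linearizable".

a witness: e1, e2, e3, e4, e5, e6, e7, e8, e9, e10
1. e1 pop() → empty, leaving stack <>
2. e2 pop() → empty, leaving stack <>
3. e3 pop() → empty, leaving stack <>
4. e4 push(25), leaving stack <25>
5. e5 push(35), leaving stack <25,35>
6. e6 push(54), leaving stack <25,35,54>
7. e7 pop() → 54, leaving stack <25,35>
8. e8 pop() → 35, leaving stack <25>
9. e9 push(1), leaving stack <25,1>
10. e10 push(5), leaving stack <25,1,5>

linearizable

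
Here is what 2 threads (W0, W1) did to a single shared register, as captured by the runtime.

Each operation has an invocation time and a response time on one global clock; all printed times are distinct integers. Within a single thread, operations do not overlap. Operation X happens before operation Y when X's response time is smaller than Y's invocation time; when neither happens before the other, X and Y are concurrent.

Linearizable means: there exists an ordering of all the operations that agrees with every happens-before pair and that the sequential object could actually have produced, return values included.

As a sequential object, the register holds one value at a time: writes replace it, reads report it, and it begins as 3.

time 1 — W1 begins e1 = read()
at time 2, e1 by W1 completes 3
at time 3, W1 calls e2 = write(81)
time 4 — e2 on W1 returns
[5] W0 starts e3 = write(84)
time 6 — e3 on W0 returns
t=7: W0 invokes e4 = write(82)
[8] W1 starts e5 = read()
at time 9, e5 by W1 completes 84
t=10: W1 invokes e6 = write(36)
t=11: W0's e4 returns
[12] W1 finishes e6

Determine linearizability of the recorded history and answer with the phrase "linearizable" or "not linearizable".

linearizable

witness order: e1, e2, e3, e5, e4, e6
after step 1 (e1 read() → 3): value 3
after step 2 (e2 write(81)): value 81
after step 3 (e3 write(84)): value 84
after step 4 (e5 read() → 84): value 84
after step 5 (e4 write(82)): value 82
after step 6 (e6 write(36)): value 36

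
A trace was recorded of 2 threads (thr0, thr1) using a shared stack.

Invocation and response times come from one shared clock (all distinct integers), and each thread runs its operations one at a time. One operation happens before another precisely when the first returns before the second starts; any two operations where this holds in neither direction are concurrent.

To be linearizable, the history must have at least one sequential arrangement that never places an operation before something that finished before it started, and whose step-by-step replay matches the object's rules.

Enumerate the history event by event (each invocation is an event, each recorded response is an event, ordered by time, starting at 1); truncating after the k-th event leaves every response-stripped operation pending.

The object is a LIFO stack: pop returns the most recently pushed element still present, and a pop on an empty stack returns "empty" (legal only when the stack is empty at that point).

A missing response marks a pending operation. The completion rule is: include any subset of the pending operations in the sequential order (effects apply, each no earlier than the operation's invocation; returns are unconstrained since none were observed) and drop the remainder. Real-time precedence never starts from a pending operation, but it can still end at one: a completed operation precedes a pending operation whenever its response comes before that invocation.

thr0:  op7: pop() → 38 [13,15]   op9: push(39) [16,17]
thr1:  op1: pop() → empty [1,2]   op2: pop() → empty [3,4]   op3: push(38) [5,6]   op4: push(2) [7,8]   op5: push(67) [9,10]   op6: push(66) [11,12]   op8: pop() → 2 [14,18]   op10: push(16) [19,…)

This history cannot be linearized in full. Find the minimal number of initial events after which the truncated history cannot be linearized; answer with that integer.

15

events 1..14 are linearizable, e.g. via op1, op2, op3, op4, op5, op6:
step 1: op1 pop() → empty — stack <>
step 2: op2 pop() → empty — stack <>
step 3: op3 push(38) — stack <38>
step 4: op4 push(2) — stack <38,2>
step 5: op5 push(67) — stack <38,2,67>
step 6: op6 push(66) — stack <38,2,67,66>
adding event 15 (op7 responds at 15) leaves no legal real-time order
no completion choice of the 1 pending operation (op8) rescues it — every subset was tried
take op1, op2, op3, op4, op5, op6, op7 (pending dropped): step 7 already fails, because op7 pop() → 38 cannot occur there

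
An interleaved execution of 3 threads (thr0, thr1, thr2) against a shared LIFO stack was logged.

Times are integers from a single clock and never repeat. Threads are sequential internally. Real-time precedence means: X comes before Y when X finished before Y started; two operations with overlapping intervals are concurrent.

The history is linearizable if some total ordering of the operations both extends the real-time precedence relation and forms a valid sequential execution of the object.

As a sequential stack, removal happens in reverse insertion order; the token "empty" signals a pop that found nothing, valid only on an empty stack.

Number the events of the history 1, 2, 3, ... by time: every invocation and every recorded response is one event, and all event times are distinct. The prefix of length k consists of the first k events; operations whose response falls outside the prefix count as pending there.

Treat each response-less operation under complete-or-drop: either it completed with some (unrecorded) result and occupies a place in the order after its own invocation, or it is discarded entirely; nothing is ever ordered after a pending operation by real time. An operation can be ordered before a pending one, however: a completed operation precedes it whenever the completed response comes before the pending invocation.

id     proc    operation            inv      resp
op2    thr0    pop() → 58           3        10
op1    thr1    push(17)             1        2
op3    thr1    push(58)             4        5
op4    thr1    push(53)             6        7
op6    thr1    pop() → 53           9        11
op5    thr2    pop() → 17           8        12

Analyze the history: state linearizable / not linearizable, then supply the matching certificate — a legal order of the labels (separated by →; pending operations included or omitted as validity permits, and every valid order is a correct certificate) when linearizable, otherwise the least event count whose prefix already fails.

linearizable — witness: op1 → op3 → op2 → op4 → op6 → op5

1. op1 push(17), leaving stack <17>
2. op3 push(58), leaving stack <17,58>
3. op2 pop() → 58, leaving stack <17>
4. op4 push(53), leaving stack <17,53>
5. op6 pop() → 53, leaving stack <17>
6. op5 pop() → 17, leaving stack <>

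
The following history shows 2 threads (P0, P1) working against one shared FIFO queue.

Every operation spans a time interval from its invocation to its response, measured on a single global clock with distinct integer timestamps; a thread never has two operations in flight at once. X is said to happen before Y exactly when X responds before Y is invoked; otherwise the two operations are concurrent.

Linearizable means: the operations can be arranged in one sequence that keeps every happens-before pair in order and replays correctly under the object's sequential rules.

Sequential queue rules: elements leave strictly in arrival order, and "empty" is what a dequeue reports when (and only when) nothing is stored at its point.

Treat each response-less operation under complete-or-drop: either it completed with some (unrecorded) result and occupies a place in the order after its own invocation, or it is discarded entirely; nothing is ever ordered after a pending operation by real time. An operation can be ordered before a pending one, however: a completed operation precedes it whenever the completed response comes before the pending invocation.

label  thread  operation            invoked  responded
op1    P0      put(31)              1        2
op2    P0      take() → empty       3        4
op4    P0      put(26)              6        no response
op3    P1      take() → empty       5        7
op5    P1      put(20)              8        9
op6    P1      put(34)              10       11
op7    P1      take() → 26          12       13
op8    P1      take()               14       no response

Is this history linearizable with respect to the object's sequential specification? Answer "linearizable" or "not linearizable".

not linearizable

prefix check: 1..3 passes, 1..4 fails once op2's time-4 response joins
the sole real-time-consistent order of 2 completed operations fails the FIFO queue replay
sample order op1, op2 stalls at step 2 — op2 take() → empty has no legal effect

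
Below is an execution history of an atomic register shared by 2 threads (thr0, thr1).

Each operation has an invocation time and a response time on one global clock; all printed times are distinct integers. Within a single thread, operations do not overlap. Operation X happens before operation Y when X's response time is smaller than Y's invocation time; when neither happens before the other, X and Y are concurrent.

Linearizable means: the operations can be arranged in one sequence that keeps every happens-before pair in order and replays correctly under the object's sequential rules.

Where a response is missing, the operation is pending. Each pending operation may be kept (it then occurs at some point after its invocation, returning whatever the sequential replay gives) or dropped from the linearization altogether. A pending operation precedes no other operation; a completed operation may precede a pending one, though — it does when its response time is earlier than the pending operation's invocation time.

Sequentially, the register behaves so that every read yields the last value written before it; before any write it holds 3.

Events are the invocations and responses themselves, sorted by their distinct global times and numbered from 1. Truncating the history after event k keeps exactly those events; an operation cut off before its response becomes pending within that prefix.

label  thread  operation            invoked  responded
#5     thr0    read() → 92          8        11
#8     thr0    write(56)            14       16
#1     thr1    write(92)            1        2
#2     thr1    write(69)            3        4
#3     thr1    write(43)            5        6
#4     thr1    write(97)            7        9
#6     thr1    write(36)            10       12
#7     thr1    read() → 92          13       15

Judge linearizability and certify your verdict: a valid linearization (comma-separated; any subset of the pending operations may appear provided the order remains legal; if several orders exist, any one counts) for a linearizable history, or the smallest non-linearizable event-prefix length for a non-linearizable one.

not linearizable — minimal violating prefix: 11 events

cut after 10 events: linearizable; cut after 11 events (#5 responds, time 11): not linearizable
checked exhaustively: 2 real-time-consistent orders of 5 completed operations, zero legal atomic register replays
no completion choice of the 1 pending operation (#6) rescues it — every subset was tried
e.g. #1, #2, #3, #4, #5 (pending dropped): illegal at step 5, since #5 read() → 92 cannot apply there
e.g. #1, #2, #3, #5, #4 (pending dropped): illegal at step 4, since #5 read() → 92 cannot apply there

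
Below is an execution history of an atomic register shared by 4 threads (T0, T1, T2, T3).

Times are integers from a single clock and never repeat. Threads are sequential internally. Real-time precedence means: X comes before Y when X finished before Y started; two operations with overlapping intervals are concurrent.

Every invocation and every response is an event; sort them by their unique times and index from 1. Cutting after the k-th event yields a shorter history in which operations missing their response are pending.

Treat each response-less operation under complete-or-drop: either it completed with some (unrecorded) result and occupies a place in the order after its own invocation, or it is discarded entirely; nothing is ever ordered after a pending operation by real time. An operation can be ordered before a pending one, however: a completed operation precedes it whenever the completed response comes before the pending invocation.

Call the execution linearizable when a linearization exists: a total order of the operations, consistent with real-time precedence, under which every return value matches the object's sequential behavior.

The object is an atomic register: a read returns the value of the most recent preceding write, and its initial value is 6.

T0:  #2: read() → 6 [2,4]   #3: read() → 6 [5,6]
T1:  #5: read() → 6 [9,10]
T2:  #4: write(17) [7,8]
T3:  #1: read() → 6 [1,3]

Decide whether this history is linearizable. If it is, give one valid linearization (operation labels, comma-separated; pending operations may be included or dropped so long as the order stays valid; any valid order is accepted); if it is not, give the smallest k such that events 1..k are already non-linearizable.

not linearizable — minimal violating prefix: 10 events

through event 9 a valid linearization exists; event 10 (#5 responding at time 10) ends that
checked exhaustively: 2 real-time-consistent orders of 5 completed operations, zero legal atomic register replays
take #1, #2, #3, #4, #5: step 5 already fails, because #5 read() → 6 cannot occur there
take #2, #1, #3, #4, #5: step 5 already fails, because #5 read() → 6 cannot occur there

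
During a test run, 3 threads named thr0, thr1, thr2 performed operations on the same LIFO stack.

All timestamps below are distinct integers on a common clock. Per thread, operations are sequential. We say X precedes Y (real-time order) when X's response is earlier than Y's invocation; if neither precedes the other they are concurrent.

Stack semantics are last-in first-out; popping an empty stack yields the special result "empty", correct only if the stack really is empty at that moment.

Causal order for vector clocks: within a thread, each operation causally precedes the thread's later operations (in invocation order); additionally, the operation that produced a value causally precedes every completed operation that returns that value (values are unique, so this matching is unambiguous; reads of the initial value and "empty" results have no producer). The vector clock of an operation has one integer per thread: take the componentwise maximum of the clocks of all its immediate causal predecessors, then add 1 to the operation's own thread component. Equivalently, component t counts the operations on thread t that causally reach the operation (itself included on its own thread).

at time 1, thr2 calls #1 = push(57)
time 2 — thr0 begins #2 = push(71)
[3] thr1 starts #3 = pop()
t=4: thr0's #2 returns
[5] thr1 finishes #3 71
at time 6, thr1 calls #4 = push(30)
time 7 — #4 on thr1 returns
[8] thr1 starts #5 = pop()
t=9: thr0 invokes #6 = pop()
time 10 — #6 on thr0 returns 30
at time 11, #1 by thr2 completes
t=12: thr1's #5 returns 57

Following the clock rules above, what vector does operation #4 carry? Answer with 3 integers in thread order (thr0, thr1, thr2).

(1, 2, 0)

no predecessors for #1 (invoked 1): thr2 increments from zero → (0, 0, 1)
no predecessors for #2 (invoked 2): thr0 increments from zero → (1, 0, 0)
from VC(#2)=(1, 0, 0), #3 (invoked 3) maxes components and bumps thr1 → (1, 1, 0)
from VC(#3)=(1, 1, 0), #4 (invoked 6) maxes components and bumps thr1 → (1, 2, 0)
from VC(#2)=(1, 0, 0), VC(#4)=(1, 2, 0), #6 (invoked 9) maxes components and bumps thr0 → (2, 2, 0)
from VC(#1)=(0, 0, 1), VC(#4)=(1, 2, 0), #5 (invoked 8) maxes components and bumps thr1 → (1, 3, 1)
target: VC(#4) = (1, 2, 0)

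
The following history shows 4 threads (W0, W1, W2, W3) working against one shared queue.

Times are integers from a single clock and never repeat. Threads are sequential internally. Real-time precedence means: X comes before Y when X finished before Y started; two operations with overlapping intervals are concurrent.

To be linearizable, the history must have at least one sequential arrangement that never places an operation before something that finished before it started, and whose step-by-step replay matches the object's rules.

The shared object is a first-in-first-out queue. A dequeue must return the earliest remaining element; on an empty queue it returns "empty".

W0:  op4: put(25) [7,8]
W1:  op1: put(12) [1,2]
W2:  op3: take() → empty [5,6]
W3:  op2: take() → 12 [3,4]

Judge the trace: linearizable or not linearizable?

a witness: op1, op2, op3, op4
1. op1 put(12), leaving queue <12>
2. op2 take() → 12, leaving queue <>
3. op3 take() → empty, leaving queue <>
4. op4 put(25), leaving queue <25>

linearizable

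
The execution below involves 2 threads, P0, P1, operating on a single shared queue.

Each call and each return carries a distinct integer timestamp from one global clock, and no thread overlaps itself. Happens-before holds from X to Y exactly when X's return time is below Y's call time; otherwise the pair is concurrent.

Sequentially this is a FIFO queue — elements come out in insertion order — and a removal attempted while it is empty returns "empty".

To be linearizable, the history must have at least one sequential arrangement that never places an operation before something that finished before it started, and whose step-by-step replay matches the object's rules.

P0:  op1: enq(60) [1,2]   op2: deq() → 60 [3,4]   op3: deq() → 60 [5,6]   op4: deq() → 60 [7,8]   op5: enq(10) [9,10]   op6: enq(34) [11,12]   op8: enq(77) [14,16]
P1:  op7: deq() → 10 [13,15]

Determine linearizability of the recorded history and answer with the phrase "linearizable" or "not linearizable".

not linearizable

cut after 5 events: linearizable; cut after 6 events (op3 responds, time 6): not linearizable
one real-time candidate order over the 3 completed operations — the queue replay rejects it
take op1, op2, op3: step 3 already fails, because op3 deq() → 60 cannot occur there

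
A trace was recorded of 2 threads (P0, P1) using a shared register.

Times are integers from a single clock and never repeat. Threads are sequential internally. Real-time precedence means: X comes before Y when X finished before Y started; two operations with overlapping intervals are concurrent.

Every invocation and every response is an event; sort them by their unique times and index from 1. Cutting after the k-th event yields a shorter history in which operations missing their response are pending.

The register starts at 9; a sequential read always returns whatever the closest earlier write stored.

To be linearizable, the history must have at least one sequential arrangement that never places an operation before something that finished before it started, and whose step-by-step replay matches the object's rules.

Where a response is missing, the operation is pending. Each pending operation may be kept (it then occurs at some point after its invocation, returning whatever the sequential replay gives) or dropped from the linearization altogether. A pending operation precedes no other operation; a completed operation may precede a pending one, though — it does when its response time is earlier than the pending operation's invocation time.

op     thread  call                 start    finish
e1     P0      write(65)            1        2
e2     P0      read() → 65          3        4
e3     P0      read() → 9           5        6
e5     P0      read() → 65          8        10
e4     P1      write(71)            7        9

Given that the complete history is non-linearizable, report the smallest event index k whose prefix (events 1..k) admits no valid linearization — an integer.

events 1..5 are still linearizable — one witness is e1, e2:
step 1: e1 write(65) — value 65
step 2: e2 read() → 65 — value 65
once event 6 joins (e3's response, time 6), exhaustive search finds no witness
one such order, e1, e2, e3, breaks at step 3 where e3 read() → 9 is illegal

6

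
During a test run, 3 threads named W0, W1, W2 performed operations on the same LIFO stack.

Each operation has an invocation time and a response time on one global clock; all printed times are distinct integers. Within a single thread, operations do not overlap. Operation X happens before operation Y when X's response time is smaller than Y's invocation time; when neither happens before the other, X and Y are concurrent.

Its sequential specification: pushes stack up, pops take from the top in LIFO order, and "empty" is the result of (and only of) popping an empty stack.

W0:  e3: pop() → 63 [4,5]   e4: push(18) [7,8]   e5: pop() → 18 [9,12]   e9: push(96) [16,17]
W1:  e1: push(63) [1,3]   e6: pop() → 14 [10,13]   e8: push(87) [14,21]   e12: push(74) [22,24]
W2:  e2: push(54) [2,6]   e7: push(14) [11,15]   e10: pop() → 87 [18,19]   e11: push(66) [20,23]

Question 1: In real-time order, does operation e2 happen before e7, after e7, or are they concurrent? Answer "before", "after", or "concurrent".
Answer: before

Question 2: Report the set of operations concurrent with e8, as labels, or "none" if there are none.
Answer: e10, e11, e7, e9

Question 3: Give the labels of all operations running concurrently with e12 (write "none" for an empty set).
Answer: e11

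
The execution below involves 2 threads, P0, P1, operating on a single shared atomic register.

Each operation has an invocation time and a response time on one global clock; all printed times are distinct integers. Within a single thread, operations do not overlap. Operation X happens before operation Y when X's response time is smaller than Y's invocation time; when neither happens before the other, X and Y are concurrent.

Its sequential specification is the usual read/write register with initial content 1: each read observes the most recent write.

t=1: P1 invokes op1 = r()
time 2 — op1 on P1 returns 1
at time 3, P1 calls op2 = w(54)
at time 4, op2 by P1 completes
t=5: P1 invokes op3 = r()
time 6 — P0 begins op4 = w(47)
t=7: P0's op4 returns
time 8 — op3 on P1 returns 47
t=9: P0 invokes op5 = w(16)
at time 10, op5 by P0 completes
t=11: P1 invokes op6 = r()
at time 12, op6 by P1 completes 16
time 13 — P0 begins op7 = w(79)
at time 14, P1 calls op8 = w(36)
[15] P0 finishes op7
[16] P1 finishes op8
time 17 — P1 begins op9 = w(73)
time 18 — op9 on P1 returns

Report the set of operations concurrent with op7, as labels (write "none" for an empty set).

op7 spans [13,15]: anything still running between times 13 and 15 counts as concurrent
op1 [1,2]: before
op2 [3,4]: before
op3 [5,8]: before
op4 [6,7]: before
op5 [9,10]: before
op6 [11,12]: before
op8 [14,16]: concurrent
op9 [17,18]: after

op8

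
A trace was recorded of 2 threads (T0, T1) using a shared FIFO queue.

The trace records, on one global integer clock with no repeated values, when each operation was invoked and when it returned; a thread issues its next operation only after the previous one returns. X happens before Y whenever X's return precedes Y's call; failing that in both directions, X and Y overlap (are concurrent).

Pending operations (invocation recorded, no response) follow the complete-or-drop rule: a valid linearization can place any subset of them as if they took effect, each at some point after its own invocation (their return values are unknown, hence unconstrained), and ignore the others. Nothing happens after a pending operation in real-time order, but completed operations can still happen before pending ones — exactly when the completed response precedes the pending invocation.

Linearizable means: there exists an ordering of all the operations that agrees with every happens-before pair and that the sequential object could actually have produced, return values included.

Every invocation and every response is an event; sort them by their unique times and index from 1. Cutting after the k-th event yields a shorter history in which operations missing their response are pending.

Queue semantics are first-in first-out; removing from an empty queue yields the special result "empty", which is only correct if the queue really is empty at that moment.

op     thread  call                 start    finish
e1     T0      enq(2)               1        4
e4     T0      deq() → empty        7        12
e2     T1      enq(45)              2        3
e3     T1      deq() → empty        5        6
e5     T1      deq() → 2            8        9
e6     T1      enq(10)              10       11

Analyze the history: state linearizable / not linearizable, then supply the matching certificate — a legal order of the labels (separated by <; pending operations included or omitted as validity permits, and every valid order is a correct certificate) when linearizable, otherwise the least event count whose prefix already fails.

not linearizable — minimal violating prefix: 6 events

prefix check: 1..5 passes, 1..6 fails once e3's time-6 response joins
2 orders of the 3 completed FIFO queue ops respect real time; none is legal
e.g. e1, e2, e3: illegal at step 3, since e3 deq() → empty cannot apply there
e.g. e2, e1, e3: illegal at step 3, since e3 deq() → empty cannot apply there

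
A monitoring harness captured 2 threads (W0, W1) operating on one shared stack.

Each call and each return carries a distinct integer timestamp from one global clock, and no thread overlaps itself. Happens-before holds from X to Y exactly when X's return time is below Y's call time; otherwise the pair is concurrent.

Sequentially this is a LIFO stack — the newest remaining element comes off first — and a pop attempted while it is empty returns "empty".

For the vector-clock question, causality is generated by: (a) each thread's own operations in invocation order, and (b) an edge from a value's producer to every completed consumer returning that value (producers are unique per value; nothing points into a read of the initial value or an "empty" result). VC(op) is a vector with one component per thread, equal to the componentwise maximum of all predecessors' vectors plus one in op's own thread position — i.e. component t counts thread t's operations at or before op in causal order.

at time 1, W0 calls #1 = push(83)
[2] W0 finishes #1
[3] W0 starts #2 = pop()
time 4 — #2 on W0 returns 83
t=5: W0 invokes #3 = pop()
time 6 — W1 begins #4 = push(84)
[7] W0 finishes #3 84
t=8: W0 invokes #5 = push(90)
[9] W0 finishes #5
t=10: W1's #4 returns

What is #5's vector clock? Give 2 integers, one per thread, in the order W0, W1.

(4, 1)

#4 (invocation 6): nothing precedes it; W1's component alone gives (0, 1)
#1 (invocation 1): nothing precedes it; W0's component alone gives (1, 0)
VC(#2, invoked at 3): max of VC(#1)=(1, 0), then +1 on thread W0 → (2, 0)
VC(#3, invoked at 5): max of VC(#2)=(2, 0), VC(#4)=(0, 1), then +1 on thread W0 → (3, 1)
VC(#5, invoked at 8): max of VC(#3)=(3, 1), then +1 on thread W0 → (4, 1)
target: VC(#5) = (4, 1)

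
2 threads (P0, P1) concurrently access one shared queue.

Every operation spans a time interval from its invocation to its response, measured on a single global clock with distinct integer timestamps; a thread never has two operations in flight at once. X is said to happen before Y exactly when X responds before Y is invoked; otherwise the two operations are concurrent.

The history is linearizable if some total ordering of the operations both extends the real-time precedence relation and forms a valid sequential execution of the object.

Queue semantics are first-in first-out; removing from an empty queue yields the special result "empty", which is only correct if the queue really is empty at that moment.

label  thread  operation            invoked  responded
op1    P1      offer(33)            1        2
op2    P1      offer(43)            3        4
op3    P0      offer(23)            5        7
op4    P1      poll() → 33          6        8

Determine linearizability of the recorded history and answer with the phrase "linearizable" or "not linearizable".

linearizable

witness order: op1, op2, op3, op4
step 1: op1 offer(33) — queue <33>
step 2: op2 offer(43) — queue <33,43>
step 3: op3 offer(23) — queue <33,43,23>
step 4: op4 poll() → 33 — queue <43,23>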